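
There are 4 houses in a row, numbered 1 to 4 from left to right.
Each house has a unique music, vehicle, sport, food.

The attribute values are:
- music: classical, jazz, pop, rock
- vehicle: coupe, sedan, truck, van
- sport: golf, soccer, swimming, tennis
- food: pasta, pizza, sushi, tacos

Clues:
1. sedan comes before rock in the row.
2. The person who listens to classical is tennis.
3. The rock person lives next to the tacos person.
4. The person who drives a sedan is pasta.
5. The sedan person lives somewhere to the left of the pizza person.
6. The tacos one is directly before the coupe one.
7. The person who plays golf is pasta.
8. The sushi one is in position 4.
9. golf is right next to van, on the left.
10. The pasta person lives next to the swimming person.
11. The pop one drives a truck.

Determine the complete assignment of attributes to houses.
Solution:

House | Music | Vehicle | Sport | Food
--------------------------------------
  1   | jazz | sedan | golf | pasta
  2   | rock | van | swimming | pizza
  3   | pop | truck | soccer | tacos
  4   | classical | coupe | tennis | sushi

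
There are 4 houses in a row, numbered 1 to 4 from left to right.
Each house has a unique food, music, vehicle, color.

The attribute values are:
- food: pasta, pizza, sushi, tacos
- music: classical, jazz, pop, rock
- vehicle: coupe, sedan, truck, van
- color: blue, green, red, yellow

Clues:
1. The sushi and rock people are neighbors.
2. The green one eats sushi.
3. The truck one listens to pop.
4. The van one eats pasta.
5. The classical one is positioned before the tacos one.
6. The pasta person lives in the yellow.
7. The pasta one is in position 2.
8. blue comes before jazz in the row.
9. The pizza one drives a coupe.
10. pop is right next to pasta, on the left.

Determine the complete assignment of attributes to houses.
Solution:

House | Food | Music | Vehicle | Color
--------------------------------------
  1   | sushi | pop | truck | green
  2   | pasta | rock | van | yellow
  3   | pizza | classical | coupe | blue
  4   | tacos | jazz | sedan | red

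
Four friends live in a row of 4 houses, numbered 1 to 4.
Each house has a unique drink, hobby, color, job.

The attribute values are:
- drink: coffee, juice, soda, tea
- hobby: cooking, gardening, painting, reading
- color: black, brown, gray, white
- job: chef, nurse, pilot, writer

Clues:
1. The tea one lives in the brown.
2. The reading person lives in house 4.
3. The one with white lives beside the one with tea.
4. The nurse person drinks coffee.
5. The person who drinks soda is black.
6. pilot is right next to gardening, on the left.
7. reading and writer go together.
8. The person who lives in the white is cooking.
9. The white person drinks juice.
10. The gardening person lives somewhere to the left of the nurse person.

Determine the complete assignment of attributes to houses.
Solution:

House | Drink | Hobby | Color | Job
-----------------------------------
  1   | juice | cooking | white | pilot
  2   | tea | gardening | brown | chef
  3   | coffee | painting | gray | nurse
  4   | soda | reading | black | writer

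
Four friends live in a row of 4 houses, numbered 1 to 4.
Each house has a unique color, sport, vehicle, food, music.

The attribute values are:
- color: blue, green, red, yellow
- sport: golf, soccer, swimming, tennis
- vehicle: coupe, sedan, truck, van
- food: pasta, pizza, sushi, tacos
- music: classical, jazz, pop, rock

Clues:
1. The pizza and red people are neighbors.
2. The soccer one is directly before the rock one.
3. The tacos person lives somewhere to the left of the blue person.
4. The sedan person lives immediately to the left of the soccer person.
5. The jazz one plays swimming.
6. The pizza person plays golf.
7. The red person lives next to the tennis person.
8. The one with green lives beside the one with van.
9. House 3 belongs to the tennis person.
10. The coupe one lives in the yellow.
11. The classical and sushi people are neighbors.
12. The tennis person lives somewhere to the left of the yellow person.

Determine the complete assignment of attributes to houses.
Solution:

House | Color | Sport | Vehicle | Food | Music
----------------------------------------------
  1   | green | golf | sedan | pizza | pop
  2   | red | soccer | van | tacos | classical
  3   | blue | tennis | truck | sushi | rock
  4   | yellow | swimming | coupe | pasta | jazz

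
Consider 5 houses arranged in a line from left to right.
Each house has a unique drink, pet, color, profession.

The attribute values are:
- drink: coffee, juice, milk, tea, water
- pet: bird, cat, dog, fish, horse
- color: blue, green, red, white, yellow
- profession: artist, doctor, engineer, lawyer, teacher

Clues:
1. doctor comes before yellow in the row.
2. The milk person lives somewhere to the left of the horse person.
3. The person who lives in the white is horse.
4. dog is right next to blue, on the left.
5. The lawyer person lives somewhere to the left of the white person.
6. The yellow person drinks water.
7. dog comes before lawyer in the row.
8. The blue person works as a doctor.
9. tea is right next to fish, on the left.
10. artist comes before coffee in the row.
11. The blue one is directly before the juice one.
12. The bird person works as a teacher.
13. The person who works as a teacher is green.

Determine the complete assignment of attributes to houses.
Solution:

House | Drink | Pet | Color | Profession
----------------------------------------
  1   | tea | dog | red | artist
  2   | milk | fish | blue | doctor
  3   | juice | bird | green | teacher
  4   | water | cat | yellow | lawyer
  5   | coffee | horse | white | engineer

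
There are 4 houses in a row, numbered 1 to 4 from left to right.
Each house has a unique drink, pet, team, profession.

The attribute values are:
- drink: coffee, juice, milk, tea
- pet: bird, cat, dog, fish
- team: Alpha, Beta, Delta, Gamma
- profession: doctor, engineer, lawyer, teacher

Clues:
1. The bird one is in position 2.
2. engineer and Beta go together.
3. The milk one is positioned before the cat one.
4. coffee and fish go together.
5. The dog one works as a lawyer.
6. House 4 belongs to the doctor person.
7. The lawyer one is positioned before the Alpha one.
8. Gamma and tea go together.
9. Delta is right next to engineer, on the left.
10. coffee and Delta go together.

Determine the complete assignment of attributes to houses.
Solution:

House | Drink | Pet | Team | Profession
---------------------------------------
  1   | coffee | fish | Delta | teacher
  2   | milk | bird | Beta | engineer
  3   | tea | dog | Gamma | lawyer
  4   | juice | cat | Alpha | doctor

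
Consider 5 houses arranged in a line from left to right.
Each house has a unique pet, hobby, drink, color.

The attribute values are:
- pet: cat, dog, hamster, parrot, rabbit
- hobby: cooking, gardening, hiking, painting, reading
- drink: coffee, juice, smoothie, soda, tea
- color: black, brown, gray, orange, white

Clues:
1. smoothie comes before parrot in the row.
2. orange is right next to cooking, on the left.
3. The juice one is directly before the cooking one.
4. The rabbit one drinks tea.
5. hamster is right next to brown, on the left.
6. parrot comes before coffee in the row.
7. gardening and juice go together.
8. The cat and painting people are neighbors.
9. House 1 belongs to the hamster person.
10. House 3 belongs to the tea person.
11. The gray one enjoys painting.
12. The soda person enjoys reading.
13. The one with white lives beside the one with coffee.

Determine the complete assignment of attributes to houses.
Solution:

House | Pet | Hobby | Drink | Color
-----------------------------------
  1   | hamster | gardening | juice | orange
  2   | cat | cooking | smoothie | brown
  3   | rabbit | painting | tea | gray
  4   | parrot | reading | soda | white
  5   | dog | hiking | coffee | black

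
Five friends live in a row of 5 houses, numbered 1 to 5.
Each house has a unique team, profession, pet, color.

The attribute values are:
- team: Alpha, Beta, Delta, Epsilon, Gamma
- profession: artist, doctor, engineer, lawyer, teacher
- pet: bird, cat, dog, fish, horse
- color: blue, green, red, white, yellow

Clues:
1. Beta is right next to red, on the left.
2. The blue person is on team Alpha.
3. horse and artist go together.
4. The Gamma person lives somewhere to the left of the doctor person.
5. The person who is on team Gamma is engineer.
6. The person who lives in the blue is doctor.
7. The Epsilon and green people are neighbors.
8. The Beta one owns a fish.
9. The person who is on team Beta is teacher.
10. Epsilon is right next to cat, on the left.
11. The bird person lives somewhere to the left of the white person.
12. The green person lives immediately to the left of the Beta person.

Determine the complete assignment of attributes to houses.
Solution:

House | Team | Profession | Pet | Color
---------------------------------------
  1   | Epsilon | lawyer | bird | yellow
  2   | Gamma | engineer | cat | green
  3   | Beta | teacher | fish | white
  4   | Delta | artist | horse | red
  5   | Alpha | doctor | dog | blue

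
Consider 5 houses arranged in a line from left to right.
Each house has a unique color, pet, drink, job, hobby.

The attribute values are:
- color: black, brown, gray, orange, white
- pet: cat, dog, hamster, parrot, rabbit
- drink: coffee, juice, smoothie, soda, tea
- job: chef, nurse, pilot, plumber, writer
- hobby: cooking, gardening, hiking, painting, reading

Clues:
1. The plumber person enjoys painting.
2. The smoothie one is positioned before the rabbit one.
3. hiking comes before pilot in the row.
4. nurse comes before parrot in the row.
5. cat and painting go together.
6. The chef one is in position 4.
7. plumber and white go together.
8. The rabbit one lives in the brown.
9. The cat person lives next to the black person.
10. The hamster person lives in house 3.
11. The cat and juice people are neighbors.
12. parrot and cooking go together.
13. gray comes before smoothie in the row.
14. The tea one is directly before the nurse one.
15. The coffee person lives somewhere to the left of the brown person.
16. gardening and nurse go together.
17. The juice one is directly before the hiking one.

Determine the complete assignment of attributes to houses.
Solution:

House | Color | Pet | Drink | Job | Hobby
-----------------------------------------
  1   | white | cat | tea | plumber | painting
  2   | black | dog | juice | nurse | gardening
  3   | gray | hamster | coffee | writer | hiking
  4   | orange | parrot | smoothie | chef | cooking
  5   | brown | rabbit | soda | pilot | reading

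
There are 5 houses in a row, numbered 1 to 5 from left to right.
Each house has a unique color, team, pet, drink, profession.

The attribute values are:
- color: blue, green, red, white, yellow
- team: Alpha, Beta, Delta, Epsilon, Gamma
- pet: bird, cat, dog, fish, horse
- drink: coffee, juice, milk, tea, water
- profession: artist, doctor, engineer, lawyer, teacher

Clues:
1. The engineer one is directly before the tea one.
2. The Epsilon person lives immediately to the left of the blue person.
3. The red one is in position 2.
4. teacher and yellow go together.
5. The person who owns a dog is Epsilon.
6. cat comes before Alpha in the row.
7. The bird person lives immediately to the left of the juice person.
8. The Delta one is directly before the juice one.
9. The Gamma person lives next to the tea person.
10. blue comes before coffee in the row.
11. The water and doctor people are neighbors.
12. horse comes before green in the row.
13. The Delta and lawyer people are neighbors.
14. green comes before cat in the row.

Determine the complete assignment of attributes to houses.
Solution:

House | Color | Team | Pet | Drink | Profession
-----------------------------------------------
  1   | white | Gamma | horse | water | engineer
  2   | red | Delta | bird | tea | doctor
  3   | green | Epsilon | dog | juice | lawyer
  4   | blue | Beta | cat | milk | artist
  5   | yellow | Alpha | fish | coffee | teacher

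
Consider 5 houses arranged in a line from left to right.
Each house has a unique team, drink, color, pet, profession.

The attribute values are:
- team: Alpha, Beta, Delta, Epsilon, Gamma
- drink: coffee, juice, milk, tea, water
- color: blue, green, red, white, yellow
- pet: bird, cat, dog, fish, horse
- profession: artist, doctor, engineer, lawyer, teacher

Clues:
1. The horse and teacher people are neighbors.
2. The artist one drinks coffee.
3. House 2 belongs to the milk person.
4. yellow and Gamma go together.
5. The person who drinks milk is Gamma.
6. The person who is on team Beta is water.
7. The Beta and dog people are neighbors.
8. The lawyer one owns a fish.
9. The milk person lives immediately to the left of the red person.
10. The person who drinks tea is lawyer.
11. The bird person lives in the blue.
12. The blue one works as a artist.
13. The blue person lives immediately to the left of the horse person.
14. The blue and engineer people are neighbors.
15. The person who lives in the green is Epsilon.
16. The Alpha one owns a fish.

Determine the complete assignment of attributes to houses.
Solution:

House | Team | Drink | Color | Pet | Profession
-----------------------------------------------
  1   | Delta | coffee | blue | bird | artist
  2   | Gamma | milk | yellow | horse | engineer
  3   | Beta | water | red | cat | teacher
  4   | Epsilon | juice | green | dog | doctor
  5   | Alpha | tea | white | fish | lawyer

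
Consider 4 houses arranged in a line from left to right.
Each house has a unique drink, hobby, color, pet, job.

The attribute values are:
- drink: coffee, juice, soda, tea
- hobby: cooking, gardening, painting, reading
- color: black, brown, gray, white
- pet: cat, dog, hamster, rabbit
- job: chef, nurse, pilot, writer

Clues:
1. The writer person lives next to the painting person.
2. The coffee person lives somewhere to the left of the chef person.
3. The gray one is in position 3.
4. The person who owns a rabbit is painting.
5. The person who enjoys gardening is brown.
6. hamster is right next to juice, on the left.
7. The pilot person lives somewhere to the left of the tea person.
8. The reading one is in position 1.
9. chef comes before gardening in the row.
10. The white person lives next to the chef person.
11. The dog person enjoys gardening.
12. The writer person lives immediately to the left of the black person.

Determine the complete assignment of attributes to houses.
Solution:

House | Drink | Hobby | Color | Pet | Job
-----------------------------------------
  1   | coffee | reading | white | hamster | writer
  2   | juice | painting | black | rabbit | chef
  3   | soda | cooking | gray | cat | pilot
  4   | tea | gardening | brown | dog | nurse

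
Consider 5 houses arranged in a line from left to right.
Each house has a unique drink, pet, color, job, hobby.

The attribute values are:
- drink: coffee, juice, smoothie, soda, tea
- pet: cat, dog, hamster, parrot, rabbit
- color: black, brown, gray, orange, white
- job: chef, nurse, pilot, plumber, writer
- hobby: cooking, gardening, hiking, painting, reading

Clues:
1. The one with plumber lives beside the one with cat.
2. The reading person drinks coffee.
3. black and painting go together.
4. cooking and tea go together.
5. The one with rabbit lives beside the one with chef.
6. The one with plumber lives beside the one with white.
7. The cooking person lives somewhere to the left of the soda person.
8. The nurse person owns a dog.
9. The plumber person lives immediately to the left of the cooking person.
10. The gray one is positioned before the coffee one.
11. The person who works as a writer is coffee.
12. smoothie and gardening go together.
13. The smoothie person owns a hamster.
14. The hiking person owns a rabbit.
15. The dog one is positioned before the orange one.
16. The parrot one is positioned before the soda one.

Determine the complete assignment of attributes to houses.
Solution:

House | Drink | Pet | Color | Job | Hobby
-----------------------------------------
  1   | juice | rabbit | gray | plumber | hiking
  2   | tea | cat | white | chef | cooking
  3   | coffee | parrot | brown | writer | reading
  4   | soda | dog | black | nurse | painting
  5   | smoothie | hamster | orange | pilot | gardening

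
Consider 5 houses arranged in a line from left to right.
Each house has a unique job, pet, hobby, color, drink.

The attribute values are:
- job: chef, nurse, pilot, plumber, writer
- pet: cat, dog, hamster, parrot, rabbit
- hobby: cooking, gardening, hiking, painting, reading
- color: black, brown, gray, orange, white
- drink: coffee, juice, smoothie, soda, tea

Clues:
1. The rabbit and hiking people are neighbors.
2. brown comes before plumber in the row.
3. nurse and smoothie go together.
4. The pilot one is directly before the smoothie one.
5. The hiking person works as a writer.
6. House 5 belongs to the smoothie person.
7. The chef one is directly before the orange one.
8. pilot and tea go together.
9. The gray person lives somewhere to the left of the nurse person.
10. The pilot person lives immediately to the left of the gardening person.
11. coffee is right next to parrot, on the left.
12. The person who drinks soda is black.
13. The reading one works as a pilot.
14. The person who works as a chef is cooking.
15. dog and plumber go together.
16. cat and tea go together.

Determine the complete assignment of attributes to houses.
Solution:

House | Job | Pet | Hobby | Color | Drink
-----------------------------------------
  1   | chef | rabbit | cooking | brown | coffee
  2   | writer | parrot | hiking | orange | juice
  3   | plumber | dog | painting | black | soda
  4   | pilot | cat | reading | gray | tea
  5   | nurse | hamster | gardening | white | smoothie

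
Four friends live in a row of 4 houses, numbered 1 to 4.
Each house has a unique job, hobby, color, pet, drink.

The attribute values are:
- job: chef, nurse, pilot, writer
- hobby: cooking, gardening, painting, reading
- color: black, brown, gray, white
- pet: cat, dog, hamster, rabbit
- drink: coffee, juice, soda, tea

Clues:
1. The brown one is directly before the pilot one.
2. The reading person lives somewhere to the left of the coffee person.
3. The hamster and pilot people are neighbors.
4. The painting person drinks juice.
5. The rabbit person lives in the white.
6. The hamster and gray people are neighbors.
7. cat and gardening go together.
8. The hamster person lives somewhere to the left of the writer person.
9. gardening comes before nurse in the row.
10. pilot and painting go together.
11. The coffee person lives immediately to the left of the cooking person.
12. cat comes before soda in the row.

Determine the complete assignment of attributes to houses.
Solution:

House | Job | Hobby | Color | Pet | Drink
-----------------------------------------
  1   | chef | reading | brown | hamster | tea
  2   | pilot | painting | gray | dog | juice
  3   | writer | gardening | black | cat | coffee
  4   | nurse | cooking | white | rabbit | soda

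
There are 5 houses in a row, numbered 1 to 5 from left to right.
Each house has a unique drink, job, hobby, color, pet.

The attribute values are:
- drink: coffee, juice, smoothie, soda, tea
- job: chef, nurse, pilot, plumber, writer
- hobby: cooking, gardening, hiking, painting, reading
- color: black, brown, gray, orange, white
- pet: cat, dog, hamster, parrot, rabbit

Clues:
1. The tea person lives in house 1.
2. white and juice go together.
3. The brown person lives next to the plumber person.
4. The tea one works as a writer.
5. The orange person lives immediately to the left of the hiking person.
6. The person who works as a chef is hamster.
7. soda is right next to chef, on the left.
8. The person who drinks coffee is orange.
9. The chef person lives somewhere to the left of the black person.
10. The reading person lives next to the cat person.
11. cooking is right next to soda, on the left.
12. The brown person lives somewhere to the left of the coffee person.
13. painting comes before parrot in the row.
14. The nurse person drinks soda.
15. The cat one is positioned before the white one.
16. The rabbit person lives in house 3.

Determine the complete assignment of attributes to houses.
Solution:

House | Drink | Job | Hobby | Color | Pet
-----------------------------------------
  1   | tea | writer | reading | brown | dog
  2   | coffee | plumber | cooking | orange | cat
  3   | soda | nurse | hiking | gray | rabbit
  4   | juice | chef | painting | white | hamster
  5   | smoothie | pilot | gardening | black | parrot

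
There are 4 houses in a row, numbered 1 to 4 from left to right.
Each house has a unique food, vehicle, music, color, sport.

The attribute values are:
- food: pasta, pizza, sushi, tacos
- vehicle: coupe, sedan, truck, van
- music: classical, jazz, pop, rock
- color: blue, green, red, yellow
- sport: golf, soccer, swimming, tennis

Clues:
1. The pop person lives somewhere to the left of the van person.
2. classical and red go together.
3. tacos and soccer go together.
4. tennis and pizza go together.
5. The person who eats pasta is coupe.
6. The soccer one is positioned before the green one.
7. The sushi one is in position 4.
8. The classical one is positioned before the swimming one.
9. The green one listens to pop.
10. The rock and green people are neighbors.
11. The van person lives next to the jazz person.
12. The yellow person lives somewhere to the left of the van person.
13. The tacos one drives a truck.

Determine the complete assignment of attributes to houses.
Solution:

House | Food | Vehicle | Music | Color | Sport
----------------------------------------------
  1   | tacos | truck | rock | yellow | soccer
  2   | pasta | coupe | pop | green | golf
  3   | pizza | van | classical | red | tennis
  4   | sushi | sedan | jazz | blue | swimming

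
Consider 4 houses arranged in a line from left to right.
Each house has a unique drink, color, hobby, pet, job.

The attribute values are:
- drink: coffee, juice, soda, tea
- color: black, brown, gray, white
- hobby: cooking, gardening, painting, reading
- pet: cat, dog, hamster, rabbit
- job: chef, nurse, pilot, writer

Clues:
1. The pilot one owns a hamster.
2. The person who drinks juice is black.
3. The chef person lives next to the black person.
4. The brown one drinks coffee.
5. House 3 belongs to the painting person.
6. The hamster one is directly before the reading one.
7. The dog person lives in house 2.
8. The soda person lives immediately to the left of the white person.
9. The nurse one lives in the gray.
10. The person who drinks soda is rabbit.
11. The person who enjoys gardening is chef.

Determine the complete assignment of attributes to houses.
Solution:

House | Drink | Color | Hobby | Pet | Job
-----------------------------------------
  1   | soda | gray | cooking | rabbit | nurse
  2   | tea | white | gardening | dog | chef
  3   | juice | black | painting | hamster | pilot
  4   | coffee | brown | reading | cat | writer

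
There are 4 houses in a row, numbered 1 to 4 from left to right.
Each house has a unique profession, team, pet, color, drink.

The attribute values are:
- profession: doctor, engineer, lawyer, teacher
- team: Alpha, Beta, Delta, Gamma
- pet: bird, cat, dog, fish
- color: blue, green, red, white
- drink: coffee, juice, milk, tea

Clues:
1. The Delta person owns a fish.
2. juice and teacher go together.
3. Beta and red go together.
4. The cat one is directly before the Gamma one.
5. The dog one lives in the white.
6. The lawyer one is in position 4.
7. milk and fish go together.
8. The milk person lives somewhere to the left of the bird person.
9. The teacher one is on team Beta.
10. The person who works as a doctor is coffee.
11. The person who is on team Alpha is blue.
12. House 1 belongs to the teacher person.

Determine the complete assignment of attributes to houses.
Solution:

House | Profession | Team | Pet | Color | Drink
-----------------------------------------------
  1   | teacher | Beta | cat | red | juice
  2   | doctor | Gamma | dog | white | coffee
  3   | engineer | Delta | fish | green | milk
  4   | lawyer | Alpha | bird | blue | tea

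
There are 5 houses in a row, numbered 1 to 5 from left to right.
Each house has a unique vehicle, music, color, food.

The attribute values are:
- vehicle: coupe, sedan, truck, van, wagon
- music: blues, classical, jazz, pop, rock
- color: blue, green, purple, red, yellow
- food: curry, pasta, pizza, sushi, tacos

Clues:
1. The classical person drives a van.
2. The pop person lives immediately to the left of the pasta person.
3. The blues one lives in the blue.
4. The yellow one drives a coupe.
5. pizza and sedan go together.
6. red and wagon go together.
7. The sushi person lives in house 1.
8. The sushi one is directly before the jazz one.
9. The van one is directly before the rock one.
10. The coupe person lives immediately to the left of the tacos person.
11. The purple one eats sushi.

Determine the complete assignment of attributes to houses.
Solution:

House | Vehicle | Music | Color | Food
--------------------------------------
  1   | truck | pop | purple | sushi
  2   | coupe | jazz | yellow | pasta
  3   | van | classical | green | tacos
  4   | wagon | rock | red | curry
  5   | sedan | blues | blue | pizza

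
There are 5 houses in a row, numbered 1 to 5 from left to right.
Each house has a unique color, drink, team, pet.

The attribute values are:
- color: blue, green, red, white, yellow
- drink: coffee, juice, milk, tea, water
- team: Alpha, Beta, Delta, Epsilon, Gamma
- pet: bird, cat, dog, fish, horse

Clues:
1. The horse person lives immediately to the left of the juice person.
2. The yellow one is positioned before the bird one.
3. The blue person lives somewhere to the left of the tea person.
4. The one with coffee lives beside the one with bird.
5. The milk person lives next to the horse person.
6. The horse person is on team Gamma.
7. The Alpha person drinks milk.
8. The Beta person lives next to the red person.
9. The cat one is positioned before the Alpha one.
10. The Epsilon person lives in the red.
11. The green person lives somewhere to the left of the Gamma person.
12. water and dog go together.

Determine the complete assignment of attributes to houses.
Solution:

House | Color | Drink | Team | Pet
----------------------------------
  1   | blue | water | Beta | dog
  2   | red | tea | Epsilon | cat
  3   | green | milk | Alpha | fish
  4   | yellow | coffee | Gamma | horse
  5   | white | juice | Delta | bird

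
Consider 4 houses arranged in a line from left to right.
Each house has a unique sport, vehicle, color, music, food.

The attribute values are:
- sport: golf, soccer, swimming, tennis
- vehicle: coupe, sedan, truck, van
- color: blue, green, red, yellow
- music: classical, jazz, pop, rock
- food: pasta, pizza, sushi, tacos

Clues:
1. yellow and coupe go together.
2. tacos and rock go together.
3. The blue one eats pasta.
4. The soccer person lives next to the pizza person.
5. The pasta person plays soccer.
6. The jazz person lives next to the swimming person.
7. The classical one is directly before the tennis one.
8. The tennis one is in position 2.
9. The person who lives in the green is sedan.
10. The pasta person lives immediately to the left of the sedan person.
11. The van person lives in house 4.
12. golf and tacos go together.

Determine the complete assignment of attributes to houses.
Solution:

House | Sport | Vehicle | Color | Music | Food
----------------------------------------------
  1   | soccer | truck | blue | classical | pasta
  2   | tennis | sedan | green | jazz | pizza
  3   | swimming | coupe | yellow | pop | sushi
  4   | golf | van | red | rock | tacos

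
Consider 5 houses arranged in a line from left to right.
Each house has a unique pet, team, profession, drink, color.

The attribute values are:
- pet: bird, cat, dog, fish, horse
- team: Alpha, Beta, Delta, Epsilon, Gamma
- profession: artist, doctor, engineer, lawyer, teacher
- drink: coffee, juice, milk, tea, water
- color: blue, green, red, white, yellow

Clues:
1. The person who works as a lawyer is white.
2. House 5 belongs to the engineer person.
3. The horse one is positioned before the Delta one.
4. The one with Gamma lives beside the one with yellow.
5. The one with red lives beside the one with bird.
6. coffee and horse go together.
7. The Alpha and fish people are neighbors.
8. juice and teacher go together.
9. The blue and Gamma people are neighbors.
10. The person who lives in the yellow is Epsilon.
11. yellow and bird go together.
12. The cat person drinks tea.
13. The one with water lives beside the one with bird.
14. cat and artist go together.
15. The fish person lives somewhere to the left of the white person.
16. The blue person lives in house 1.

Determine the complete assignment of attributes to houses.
Solution:

House | Pet | Team | Profession | Drink | Color
-----------------------------------------------
  1   | cat | Alpha | artist | tea | blue
  2   | fish | Gamma | doctor | water | red
  3   | bird | Epsilon | teacher | juice | yellow
  4   | horse | Beta | lawyer | coffee | white
  5   | dog | Delta | engineer | milk | green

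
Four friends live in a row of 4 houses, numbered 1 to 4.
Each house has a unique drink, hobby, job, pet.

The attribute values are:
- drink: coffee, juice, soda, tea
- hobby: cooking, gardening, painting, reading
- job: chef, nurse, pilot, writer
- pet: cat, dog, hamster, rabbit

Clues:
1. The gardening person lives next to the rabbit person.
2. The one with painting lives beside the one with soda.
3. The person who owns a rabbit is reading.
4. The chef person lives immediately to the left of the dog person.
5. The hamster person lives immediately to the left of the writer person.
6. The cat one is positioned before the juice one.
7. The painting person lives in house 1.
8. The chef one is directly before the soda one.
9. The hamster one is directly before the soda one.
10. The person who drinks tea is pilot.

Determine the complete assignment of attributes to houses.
Solution:

House | Drink | Hobby | Job | Pet
---------------------------------
  1   | coffee | painting | chef | hamster
  2   | soda | cooking | writer | dog
  3   | tea | gardening | pilot | cat
  4   | juice | reading | nurse | rabbit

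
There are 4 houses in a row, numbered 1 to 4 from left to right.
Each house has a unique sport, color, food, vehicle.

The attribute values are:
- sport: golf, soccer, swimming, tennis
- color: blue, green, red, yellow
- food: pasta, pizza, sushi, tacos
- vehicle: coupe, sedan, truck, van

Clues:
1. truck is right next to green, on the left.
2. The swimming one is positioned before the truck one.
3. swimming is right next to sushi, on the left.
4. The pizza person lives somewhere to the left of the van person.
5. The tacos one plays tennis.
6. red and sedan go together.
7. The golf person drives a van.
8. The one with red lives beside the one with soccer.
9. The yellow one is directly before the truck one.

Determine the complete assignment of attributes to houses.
Solution:

House | Sport | Color | Food | Vehicle
--------------------------------------
  1   | swimming | red | pizza | sedan
  2   | soccer | yellow | sushi | coupe
  3   | tennis | blue | tacos | truck
  4   | golf | green | pasta | van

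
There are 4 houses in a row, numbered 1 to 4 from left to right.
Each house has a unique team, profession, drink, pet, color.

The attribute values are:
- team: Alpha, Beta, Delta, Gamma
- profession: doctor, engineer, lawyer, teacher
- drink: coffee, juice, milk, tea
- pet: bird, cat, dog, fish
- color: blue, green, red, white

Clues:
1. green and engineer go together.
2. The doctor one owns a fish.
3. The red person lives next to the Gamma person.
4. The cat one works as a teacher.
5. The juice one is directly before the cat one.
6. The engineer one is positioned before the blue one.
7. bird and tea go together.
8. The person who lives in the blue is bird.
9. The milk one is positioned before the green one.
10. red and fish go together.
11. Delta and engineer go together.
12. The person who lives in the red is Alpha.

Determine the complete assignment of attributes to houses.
Solution:

House | Team | Profession | Drink | Pet | Color
-----------------------------------------------
  1   | Alpha | doctor | juice | fish | red
  2   | Gamma | teacher | milk | cat | white
  3   | Delta | engineer | coffee | dog | green
  4   | Beta | lawyer | tea | bird | blue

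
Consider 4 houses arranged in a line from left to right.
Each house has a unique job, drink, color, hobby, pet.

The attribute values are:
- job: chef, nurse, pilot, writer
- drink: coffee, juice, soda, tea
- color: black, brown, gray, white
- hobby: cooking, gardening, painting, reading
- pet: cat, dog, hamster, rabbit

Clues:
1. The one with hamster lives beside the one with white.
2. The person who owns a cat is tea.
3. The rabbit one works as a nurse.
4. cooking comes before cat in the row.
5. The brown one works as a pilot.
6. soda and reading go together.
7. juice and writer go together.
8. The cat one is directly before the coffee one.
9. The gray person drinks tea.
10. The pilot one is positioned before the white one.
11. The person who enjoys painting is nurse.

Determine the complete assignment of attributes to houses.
Solution:

House | Job | Drink | Color | Hobby | Pet
-----------------------------------------
  1   | pilot | soda | brown | reading | hamster
  2   | writer | juice | white | cooking | dog
  3   | chef | tea | gray | gardening | cat
  4   | nurse | coffee | black | painting | rabbit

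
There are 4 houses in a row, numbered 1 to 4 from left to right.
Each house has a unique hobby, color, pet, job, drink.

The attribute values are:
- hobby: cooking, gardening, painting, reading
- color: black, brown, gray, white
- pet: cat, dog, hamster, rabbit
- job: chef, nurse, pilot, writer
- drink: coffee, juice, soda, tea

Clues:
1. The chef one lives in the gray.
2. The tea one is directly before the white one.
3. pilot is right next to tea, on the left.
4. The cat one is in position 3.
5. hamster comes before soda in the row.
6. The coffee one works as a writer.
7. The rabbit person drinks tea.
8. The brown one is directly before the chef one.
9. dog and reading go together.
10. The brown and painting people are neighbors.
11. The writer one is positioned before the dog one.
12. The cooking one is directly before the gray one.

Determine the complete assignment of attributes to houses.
Solution:

House | Hobby | Color | Pet | Job | Drink
-----------------------------------------
  1   | cooking | brown | hamster | pilot | juice
  2   | painting | gray | rabbit | chef | tea
  3   | gardening | white | cat | writer | coffee
  4   | reading | black | dog | nurse | soda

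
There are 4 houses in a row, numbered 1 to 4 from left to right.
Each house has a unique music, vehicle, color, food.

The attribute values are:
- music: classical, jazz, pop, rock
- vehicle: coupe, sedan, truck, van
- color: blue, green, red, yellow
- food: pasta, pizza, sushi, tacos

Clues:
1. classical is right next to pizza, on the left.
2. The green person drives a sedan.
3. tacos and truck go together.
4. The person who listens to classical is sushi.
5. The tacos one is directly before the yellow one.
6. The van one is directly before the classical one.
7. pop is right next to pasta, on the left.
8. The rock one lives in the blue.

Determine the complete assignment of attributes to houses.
Solution:

House | Music | Vehicle | Color | Food
--------------------------------------
  1   | pop | truck | red | tacos
  2   | jazz | van | yellow | pasta
  3   | classical | sedan | green | sushi
  4   | rock | coupe | blue | pizza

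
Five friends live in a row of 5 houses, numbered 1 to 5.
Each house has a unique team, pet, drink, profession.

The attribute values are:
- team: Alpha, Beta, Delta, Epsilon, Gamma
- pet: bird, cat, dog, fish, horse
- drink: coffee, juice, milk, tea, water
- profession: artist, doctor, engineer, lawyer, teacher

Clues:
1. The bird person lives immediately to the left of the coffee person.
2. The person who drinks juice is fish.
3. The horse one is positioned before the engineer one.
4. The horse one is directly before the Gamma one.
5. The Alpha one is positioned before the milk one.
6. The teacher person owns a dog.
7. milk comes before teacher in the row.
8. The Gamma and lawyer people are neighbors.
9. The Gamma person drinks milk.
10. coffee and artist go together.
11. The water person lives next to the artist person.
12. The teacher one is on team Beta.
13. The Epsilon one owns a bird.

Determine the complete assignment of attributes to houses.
Solution:

House | Team | Pet | Drink | Profession
---------------------------------------
  1   | Epsilon | bird | water | doctor
  2   | Alpha | horse | coffee | artist
  3   | Gamma | cat | milk | engineer
  4   | Delta | fish | juice | lawyer
  5   | Beta | dog | tea | teacher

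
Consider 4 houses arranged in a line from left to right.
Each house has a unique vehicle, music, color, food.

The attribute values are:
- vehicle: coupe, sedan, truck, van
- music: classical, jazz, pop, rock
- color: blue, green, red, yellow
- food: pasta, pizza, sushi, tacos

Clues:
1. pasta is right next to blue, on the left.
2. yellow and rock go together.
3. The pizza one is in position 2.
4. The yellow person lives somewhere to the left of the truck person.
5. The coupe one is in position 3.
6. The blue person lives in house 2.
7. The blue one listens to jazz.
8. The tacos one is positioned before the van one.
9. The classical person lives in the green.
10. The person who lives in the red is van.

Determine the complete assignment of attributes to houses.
Solution:

House | Vehicle | Music | Color | Food
--------------------------------------
  1   | sedan | rock | yellow | pasta
  2   | truck | jazz | blue | pizza
  3   | coupe | classical | green | tacos
  4   | van | pop | red | sushi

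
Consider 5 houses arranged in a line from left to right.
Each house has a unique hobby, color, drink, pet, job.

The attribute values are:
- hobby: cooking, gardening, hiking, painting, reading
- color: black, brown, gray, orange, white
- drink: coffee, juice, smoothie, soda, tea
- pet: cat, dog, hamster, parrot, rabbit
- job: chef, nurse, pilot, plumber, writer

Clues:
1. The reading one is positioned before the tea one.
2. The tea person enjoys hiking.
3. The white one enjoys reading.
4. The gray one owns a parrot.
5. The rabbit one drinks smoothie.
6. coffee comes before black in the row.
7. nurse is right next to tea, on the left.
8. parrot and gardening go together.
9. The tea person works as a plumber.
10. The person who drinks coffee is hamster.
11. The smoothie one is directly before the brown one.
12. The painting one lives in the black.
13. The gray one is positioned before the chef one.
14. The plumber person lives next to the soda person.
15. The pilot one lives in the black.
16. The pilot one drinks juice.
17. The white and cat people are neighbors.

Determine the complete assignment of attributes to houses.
Solution:

House | Hobby | Color | Drink | Pet | Job
-----------------------------------------
  1   | reading | white | smoothie | rabbit | nurse
  2   | hiking | brown | tea | cat | plumber
  3   | gardening | gray | soda | parrot | writer
  4   | cooking | orange | coffee | hamster | chef
  5   | painting | black | juice | dog | pilot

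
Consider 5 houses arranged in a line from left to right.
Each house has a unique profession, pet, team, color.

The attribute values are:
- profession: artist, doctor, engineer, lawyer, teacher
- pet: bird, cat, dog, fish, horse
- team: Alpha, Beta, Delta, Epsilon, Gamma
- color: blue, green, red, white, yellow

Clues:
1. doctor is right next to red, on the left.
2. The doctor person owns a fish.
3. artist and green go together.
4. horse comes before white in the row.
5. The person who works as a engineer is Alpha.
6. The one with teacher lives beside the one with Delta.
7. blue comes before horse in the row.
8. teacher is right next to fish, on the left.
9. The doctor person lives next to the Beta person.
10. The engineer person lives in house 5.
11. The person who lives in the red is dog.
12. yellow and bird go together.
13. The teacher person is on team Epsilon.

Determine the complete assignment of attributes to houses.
Solution:

House | Profession | Pet | Team | Color
---------------------------------------
  1   | teacher | bird | Epsilon | yellow
  2   | doctor | fish | Delta | blue
  3   | lawyer | dog | Beta | red
  4   | artist | horse | Gamma | green
  5   | engineer | cat | Alpha | white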